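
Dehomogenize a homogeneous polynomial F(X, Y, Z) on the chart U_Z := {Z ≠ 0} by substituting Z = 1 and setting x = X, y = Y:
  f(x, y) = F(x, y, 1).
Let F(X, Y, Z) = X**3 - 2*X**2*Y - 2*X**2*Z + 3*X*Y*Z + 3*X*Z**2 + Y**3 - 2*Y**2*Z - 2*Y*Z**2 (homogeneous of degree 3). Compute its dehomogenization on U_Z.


f(x, y) = x**3 - 2*x**2*y - 2*x**2 + 3*x*y + 3*x + y**3 - 2*y**2 - 2*y

On U_Z we set Z = 1. Each monomial c·X^i·Y^j·Z^k in F becomes c·x^i·y^j·1^k = c·x^i·y^j.
Substituting Z = 1: F(X, Y, 1) = x**3 - 2*x**2*y - 2*x**2 + 3*x*y + 3*x + y**3 - 2*y**2 - 2*y.
Note: deg(f) ≤ deg(F) = 3; strict inequality happens when F is divisible by Z (lost terms).


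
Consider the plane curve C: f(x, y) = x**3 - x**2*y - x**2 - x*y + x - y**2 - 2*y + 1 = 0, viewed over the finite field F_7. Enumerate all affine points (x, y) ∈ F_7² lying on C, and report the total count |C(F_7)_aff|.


Affine F_7-points: {(0, 2), (0, 3), (2, 0), (2, 6), (3, 1), (3, 6)}; count = 6.

For each of the 49 pairs (x, y) ∈ F_7², evaluate f(x, y) mod 7. Record the zeros.
  x = 0: [0↦1, 1↦5, 2↦0, 3↦0, 4↦5, 5↦1, 6↦2]  zeros at y ∈ {2, 3}
  x = 1: [0↦2, 1↦4, 2↦4, 3↦2, 4↦5, 5↦6, 6↦5]  zeros at y ∈ ∅
  x = 2: [0↦0, 1↦5, 2↦1, 3↦2, 4↦1, 5↦5, 6↦0]  zeros at y ∈ {0, 6}
  x = 3: [0↦1, 1↦0, 2↦4, 3↦6, 4↦6, 5↦4, 6↦0]  zeros at y ∈ {1, 6}
  x = 4: [0↦4, 1↦2, 2↦5, 3↦6, 4↦5, 5↦2, 6↦4]  zeros at y ∈ ∅
  x = 5: [0↦1, 1↦3, 2↦3, 3↦1, 4↦4, 5↦5, 6↦4]  zeros at y ∈ ∅
  x = 6: [0↦5, 1↦2, 2↦4, 3↦4, 4↦2, 5↦5, 6↦6]  zeros at y ∈ ∅
Collecting zeros: affine points = {(0, 2), (0, 3), (2, 0), (2, 6), (3, 1), (3, 6)}.
Total count |C(F_7)_aff| = 6.


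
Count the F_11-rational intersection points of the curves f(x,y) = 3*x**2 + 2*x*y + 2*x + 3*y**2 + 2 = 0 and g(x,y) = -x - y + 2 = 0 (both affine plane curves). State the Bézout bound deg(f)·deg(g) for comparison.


Common zeros: ∅; count = 0; Bézout bound = 2.

deg(f) = 2, deg(g) = 1, so Bézout bound = 2.
Scan x ∈ F_11. For each x, list the y ∈ F_11 with f(x, y) ≡ 0 and those with g(x, y) ≡ 0 (mod 11); the common zeros in that column are the intersection.
  x = 0: f ≡ 0 at y ∈ {5, 6}; g ≡ 0 at y ∈ {2}; common: ∅.
  x = 1: f ≡ 0 at y ∈ ∅; g ≡ 0 at y ∈ {1}; common: ∅.
  x = 2: f ≡ 0 at y ∈ {8, 9}; g ≡ 0 at y ∈ {0}; common: ∅.
  x = 3: f ≡ 0 at y ∈ {1, 8}; g ≡ 0 at y ∈ {10}; common: ∅.
  x = 4: f ≡ 0 at y ∈ ∅; g ≡ 0 at y ∈ {9}; common: ∅.
  x = 5: f ≡ 0 at y ∈ ∅; g ≡ 0 at y ∈ {8}; common: ∅.
  x = 6: f ≡ 0 at y ∈ {9}; g ≡ 0 at y ∈ {7}; common: ∅.
  x = 7: f ≡ 0 at y ∈ {5}; g ≡ 0 at y ∈ {6}; common: ∅.
  x = 8: f ≡ 0 at y ∈ ∅; g ≡ 0 at y ∈ {5}; common: ∅.
  x = 9: f ≡ 0 at y ∈ ∅; g ≡ 0 at y ∈ {4}; common: ∅.
  x = 10: f ≡ 0 at y ∈ {2, 6}; g ≡ 0 at y ∈ {3}; common: ∅.
Collecting: common zeros = ∅, so the count is 0.
Comparison with the Bézout bound: 0 ≤ 2 = deg(f)·deg(g), as expected for curves with no common component (the affine F_11-count falls short of the bound because intersections may lie at infinity, over extension fields, or carry multiplicity).


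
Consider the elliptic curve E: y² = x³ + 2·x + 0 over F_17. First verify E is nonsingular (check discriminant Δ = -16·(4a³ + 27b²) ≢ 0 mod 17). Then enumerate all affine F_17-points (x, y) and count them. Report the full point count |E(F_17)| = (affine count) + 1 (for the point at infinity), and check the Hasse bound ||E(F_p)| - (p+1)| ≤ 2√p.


Affine points = {(0, 0), (3, 4), (3, 13), (4, 2), (4, 15), (5, 4), (5, 13), (7, 0), (8, 1), (8, 16), (9, 4), (9, 13), (10, 0), (12, 1), (12, 16), (13, 8), (13, 9), (14, 1), (14, 16)}; affine count = 19; |E(F_17)| = 20.

Discriminant check: Δ ∝ 4a³ + 27b² = 4·2³ + 27·0² = 4·8 + 27·0 ≡ 15 (mod 17). Nonzero ⇒ E is nonsingular.
For each x ∈ F_17, compute rhs = x³ + 2·x + 0 mod 17, then count y ∈ F_17 with y² ≡ rhs.
  x = 0: rhs = 0, matching y values: 0 (1 points).
  x = 1: rhs = 3, matching y values: none (0 points).
  x = 2: rhs = 12, matching y values: none (0 points).
  x = 3: rhs = 16, matching y values: 4, 13 (2 points).
  x = 4: rhs = 4, matching y values: 2, 15 (2 points).
  x = 5: rhs = 16, matching y values: 4, 13 (2 points).
  x = 6: rhs = 7, matching y values: none (0 points).
  x = 7: rhs = 0, matching y values: 0 (1 points).
  x = 8: rhs = 1, matching y values: 1, 16 (2 points).
  x = 9: rhs = 16, matching y values: 4, 13 (2 points).
  x = 10: rhs = 0, matching y values: 0 (1 points).
  x = 11: rhs = 10, matching y values: none (0 points).
  x = 12: rhs = 1, matching y values: 1, 16 (2 points).
  x = 13: rhs = 13, matching y values: 8, 9 (2 points).
  x = 14: rhs = 1, matching y values: 1, 16 (2 points).
  x = 15: rhs = 5, matching y values: none (0 points).
  x = 16: rhs = 14, matching y values: none (0 points).
Total affine count: 19.
Full point count |E(F_17)| = 19 + 1 = 20.
Hasse bound: |20 − (17+1)| = |2| = 2 ≤ 2√17 ≈ 8.2462 ✓.


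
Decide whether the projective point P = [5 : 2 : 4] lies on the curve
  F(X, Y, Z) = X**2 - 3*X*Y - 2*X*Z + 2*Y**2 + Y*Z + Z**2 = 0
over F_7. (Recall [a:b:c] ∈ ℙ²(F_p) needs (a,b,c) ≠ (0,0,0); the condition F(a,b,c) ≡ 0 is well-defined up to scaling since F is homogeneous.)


F(5,2,4) ≡ 1 (mod 7); P is NOT on the curve.

Evaluate F(5, 2, 4) term-by-term (mod 7).
  X**2 ↦ 1·25·1·1 = 25
  -3*X*Y ↦ -3·5·2·1 = -30
  -2*X*Z ↦ -2·5·1·4 = -40
  2*Y**2 ↦ 2·1·4·1 = 8
  Y*Z ↦ 1·1·2·4 = 8
  Z**2 ↦ 1·1·1·16 = 16
Sum: F(5, 2, 4) = (25) + (-30) + (-40) + (8) + (8) + (16) = -13.
Reducing mod 7: -13 ≡ 1 (mod 7).
Since F(a, b, c) ≡ 1 ≠ 0 (mod 7), P does NOT lie on the curve.


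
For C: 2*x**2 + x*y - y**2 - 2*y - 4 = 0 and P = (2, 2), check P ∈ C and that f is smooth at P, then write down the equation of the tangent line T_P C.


Tangent line at P: 10*x - 4*y - 12 = 0.

Step 1: f(2, 2) = 0, so P lies on C.
Step 2: partial derivatives
  f_x(x, y) = 4*x + y, f_y(x, y) = x - 2*y - 2.
  f_x(P) = 10, f_y(P) = -4 (gradient nonzero, so P is smooth).
Step 3: tangent line at P: 10·(x − 2) + -4·(y − 2) = 0.
Expanding: 10*x - 4*y - 12 = 0.


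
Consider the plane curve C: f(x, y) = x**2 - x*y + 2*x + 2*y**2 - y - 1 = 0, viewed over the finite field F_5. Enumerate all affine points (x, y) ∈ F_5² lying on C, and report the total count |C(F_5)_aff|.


Affine F_5-points: {(0, 1), (0, 2), (3, 3), (3, 4), (4, 1), (4, 4)}; count = 6.

For each of the 25 pairs (x, y) ∈ F_5², evaluate f(x, y) mod 5. Record the zeros.
  x = 0: [0↦4, 1↦0, 2↦0, 3↦4, 4↦2]  zeros at y ∈ {1, 2}
  x = 1: [0↦2, 1↦2, 2↦1, 3↦4, 4↦1]  zeros at y ∈ ∅
  x = 2: [0↦2, 1↦1, 2↦4, 3↦1, 4↦2]  zeros at y ∈ ∅
  x = 3: [0↦4, 1↦2, 2↦4, 3↦0, 4↦0]  zeros at y ∈ {3, 4}
  x = 4: [0↦3, 1↦0, 2↦1, 3↦1, 4↦0]  zeros at y ∈ {1, 4}
Collecting zeros: affine points = {(0, 1), (0, 2), (3, 3), (3, 4), (4, 1), (4, 4)}.
Total count |C(F_5)_aff| = 6.


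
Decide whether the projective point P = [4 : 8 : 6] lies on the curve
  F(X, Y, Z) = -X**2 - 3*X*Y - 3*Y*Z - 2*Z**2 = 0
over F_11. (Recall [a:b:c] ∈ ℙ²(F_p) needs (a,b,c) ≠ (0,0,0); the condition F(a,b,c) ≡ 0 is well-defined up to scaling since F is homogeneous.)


F(4,8,6) ≡ 2 (mod 11); P is NOT on the curve.

Evaluate F(4, 8, 6) term-by-term (mod 11).
  -X**2 ↦ -1·16·1·1 = -16
  -3*X*Y ↦ -3·4·8·1 = -96
  -3*Y*Z ↦ -3·1·8·6 = -144
  -2*Z**2 ↦ -2·1·1·36 = -72
Sum: F(4, 8, 6) = (-16) + (-96) + (-144) + (-72) = -328.
Reducing mod 11: -328 ≡ 2 (mod 11).
Since F(a, b, c) ≡ 2 ≠ 0 (mod 11), P does NOT lie on the curve.


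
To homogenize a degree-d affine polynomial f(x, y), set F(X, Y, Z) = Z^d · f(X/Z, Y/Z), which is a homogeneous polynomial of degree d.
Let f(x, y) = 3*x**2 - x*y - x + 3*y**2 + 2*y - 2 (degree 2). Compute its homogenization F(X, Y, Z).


F(X, Y, Z) = 3*X**2 - X*Y - X*Z + 3*Y**2 + 2*Y*Z - 2*Z**2

deg(f) = 2.
Substitute x = X/Z, y = Y/Z into f, then multiply by Z^2.
  monomial 3·x^2·y^0 ↦ 3·X^2·Y^0·Z^0.
  monomial -1·x^1·y^1 ↦ -1·X^1·Y^1·Z^0.
  monomial -1·x^1·y^0 ↦ -1·X^1·Y^0·Z^1.
  monomial 3·x^0·y^2 ↦ 3·X^0·Y^2·Z^0.
  monomial 2·x^0·y^1 ↦ 2·X^0·Y^1·Z^1.
  monomial -2·x^0·y^0 ↦ -2·X^0·Y^0·Z^2.
Collecting: F(X, Y, Z) = 3*X**2 - X*Y - X*Z + 3*Y**2 + 2*Y*Z - 2*Z**2.


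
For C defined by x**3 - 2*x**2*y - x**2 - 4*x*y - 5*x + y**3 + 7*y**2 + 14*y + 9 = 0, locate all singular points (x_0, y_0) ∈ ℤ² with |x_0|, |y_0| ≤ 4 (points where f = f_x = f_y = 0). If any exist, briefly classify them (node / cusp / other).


Singular points: {(-1, -2)}; classification: cusp.

Compute partial derivatives:
  f_x = 3*x**2 - 4*x*y - 2*x - 4*y - 5.
  f_y = -2*x**2 - 4*x + 3*y**2 + 14*y + 14.
Scan x_0 ∈ {−4, ..., 4}. For each x_0, f_y(x_0, y) is a polynomial in y; find its integer roots y ∈ {−4, ..., 4}, then test f_x and f at those candidates.
  x = -4: f_y(-4, y) = 3*y**2 + 14*y - 2; no integer root y with |y| ≤ 4.
  x = -3: f_y(-3, y) = 3*y**2 + 14*y + 8; vanishes at y ∈ {-4}. (-3, -4): f_x = -4 ≠ 0.
  x = -2: f_y(-2, y) = 3*y**2 + 14*y + 14; no integer root y with |y| ≤ 4.
  x = -1: f_y(-1, y) = 3*y**2 + 14*y + 16; vanishes at y ∈ {-2}. (-1, -2): f_x = 0, f = 0 — SINGULAR.
  x = 0: f_y(0, y) = 3*y**2 + 14*y + 14; no integer root y with |y| ≤ 4.
  x = 1: f_y(1, y) = 3*y**2 + 14*y + 8; vanishes at y ∈ {-4}. (1, -4): f_x = 28 ≠ 0.
  x = 2: f_y(2, y) = 3*y**2 + 14*y - 2; no integer root y with |y| ≤ 4.
  x = 3: f_y(3, y) = 3*y**2 + 14*y - 16; no integer root y with |y| ≤ 4.
  x = 4: f_y(4, y) = 3*y**2 + 14*y - 34; no integer root y with |y| ≤ 4.
Only singular point on the grid: (-1, -2).
Classify: substitute x = -1 + u, y = -2 + v and expand: f = u**3 - 2*u**2*v + v**3 + v**2.
No constant or linear terms (consistent with a singular point). Quadratic part: v**2. Cubic part: u**3 - 2*u**2*v + v**3.
The quadratic part v**2 is a perfect square, so there is a single (double) tangent line v = 0, i.e. y = -2. Restricting the cubic part to that line (v = 0) leaves u**3 ≠ 0, so f is not divisible by v and the branch is v² ≈ -u**3 to lowest order — this is a cusp.
Classification: cusp.


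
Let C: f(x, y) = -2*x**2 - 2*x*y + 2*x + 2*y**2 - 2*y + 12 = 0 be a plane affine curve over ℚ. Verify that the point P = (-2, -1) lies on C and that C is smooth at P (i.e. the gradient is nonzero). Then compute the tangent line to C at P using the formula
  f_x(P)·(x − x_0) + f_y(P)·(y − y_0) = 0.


Tangent line at P: 12*x - 2*y + 22 = 0.

Step 1: f(-2, -1) = 0, so P lies on C.
Step 2: partial derivatives
  f_x(x, y) = -4*x - 2*y + 2, f_y(x, y) = -2*x + 4*y - 2.
  f_x(P) = 12, f_y(P) = -2 (gradient nonzero, so P is smooth).
Step 3: tangent line at P: 12·(x − -2) + -2·(y − -1) = 0.
Expanding: 12*x - 2*y + 22 = 0.


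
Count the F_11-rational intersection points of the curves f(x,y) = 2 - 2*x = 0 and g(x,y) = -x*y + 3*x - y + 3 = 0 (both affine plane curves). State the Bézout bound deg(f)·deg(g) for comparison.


Common zeros: {(1, 3)}; count = 1; Bézout bound = 2.

deg(f) = 1, deg(g) = 2, so Bézout bound = 2.
Scan x ∈ F_11. For each x, list the y ∈ F_11 with f(x, y) ≡ 0 and those with g(x, y) ≡ 0 (mod 11); the common zeros in that column are the intersection.
  x = 0: f ≡ 0 at y ∈ ∅; g ≡ 0 at y ∈ {3}; common: ∅.
  x = 1: f ≡ 0 at y ∈ {0, 1, 2, 3, 4, 5, 6, 7, 8, 9, 10}; g ≡ 0 at y ∈ {3}; common: {3}.
  x = 2: f ≡ 0 at y ∈ ∅; g ≡ 0 at y ∈ {3}; common: ∅.
  x = 3: f ≡ 0 at y ∈ ∅; g ≡ 0 at y ∈ {3}; common: ∅.
  x = 4: f ≡ 0 at y ∈ ∅; g ≡ 0 at y ∈ {3}; common: ∅.
  x = 5: f ≡ 0 at y ∈ ∅; g ≡ 0 at y ∈ {3}; common: ∅.
  x = 6: f ≡ 0 at y ∈ ∅; g ≡ 0 at y ∈ {3}; common: ∅.
  x = 7: f ≡ 0 at y ∈ ∅; g ≡ 0 at y ∈ {3}; common: ∅.
  x = 8: f ≡ 0 at y ∈ ∅; g ≡ 0 at y ∈ {3}; common: ∅.
  x = 9: f ≡ 0 at y ∈ ∅; g ≡ 0 at y ∈ {3}; common: ∅.
  x = 10: f ≡ 0 at y ∈ ∅; g ≡ 0 at y ∈ {0, 1, 2, 3, 4, 5, 6, 7, 8, 9, 10}; common: ∅.
Collecting: common zeros = {(1, 3)}, so the count is 1.
Comparison with the Bézout bound: 1 ≤ 2 = deg(f)·deg(g), as expected for curves with no common component (the affine F_11-count falls short of the bound because intersections may lie at infinity, over extension fields, or carry multiplicity).


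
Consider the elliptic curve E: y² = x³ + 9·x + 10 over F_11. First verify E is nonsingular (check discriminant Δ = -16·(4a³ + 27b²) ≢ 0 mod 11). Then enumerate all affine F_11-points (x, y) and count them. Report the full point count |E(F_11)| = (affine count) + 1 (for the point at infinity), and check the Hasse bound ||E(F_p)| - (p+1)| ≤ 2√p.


Affine points = {(1, 3), (1, 8), (2, 5), (2, 6), (3, 3), (3, 8), (4, 0), (5, 2), (5, 9), (6, 4), (6, 7), (7, 3), (7, 8), (8, 0), (10, 0)}; affine count = 15; |E(F_11)| = 16.

Discriminant check: Δ ∝ 4a³ + 27b² = 4·9³ + 27·10² = 4·729 + 27·100 ≡ 6 (mod 11). Nonzero ⇒ E is nonsingular.
For each x ∈ F_11, compute rhs = x³ + 9·x + 10 mod 11, then count y ∈ F_11 with y² ≡ rhs.
  x = 0: rhs = 10, matching y values: none (0 points).
  x = 1: rhs = 9, matching y values: 3, 8 (2 points).
  x = 2: rhs = 3, matching y values: 5, 6 (2 points).
  x = 3: rhs = 9, matching y values: 3, 8 (2 points).
  x = 4: rhs = 0, matching y values: 0 (1 points).
  x = 5: rhs = 4, matching y values: 2, 9 (2 points).
  x = 6: rhs = 5, matching y values: 4, 7 (2 points).
  x = 7: rhs = 9, matching y values: 3, 8 (2 points).
  x = 8: rhs = 0, matching y values: 0 (1 points).
  x = 9: rhs = 6, matching y values: none (0 points).
  x = 10: rhs = 0, matching y values: 0 (1 points).
Total affine count: 15.
Full point count |E(F_11)| = 15 + 1 = 16.
Hasse bound: |16 − (11+1)| = |4| = 4 ≤ 2√11 ≈ 6.6332 ✓.


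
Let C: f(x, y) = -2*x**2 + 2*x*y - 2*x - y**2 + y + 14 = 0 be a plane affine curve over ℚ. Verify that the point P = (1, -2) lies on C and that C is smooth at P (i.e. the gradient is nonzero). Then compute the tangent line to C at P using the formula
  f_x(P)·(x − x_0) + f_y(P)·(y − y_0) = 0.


Tangent line at P: -10*x + 7*y + 24 = 0.

Step 1: f(1, -2) = 0, so P lies on C.
Step 2: partial derivatives
  f_x(x, y) = -4*x + 2*y - 2, f_y(x, y) = 2*x - 2*y + 1.
  f_x(P) = -10, f_y(P) = 7 (gradient nonzero, so P is smooth).
Step 3: tangent line at P: -10·(x − 1) + 7·(y − -2) = 0.
Expanding: -10*x + 7*y + 24 = 0.


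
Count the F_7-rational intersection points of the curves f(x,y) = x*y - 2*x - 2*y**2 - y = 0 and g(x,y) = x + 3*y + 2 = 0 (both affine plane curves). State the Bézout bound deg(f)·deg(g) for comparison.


Common zeros: ∅; count = 0; Bézout bound = 2.

deg(f) = 2, deg(g) = 1, so Bézout bound = 2.
Scan x ∈ F_7. For each x, list the y ∈ F_7 with f(x, y) ≡ 0 and those with g(x, y) ≡ 0 (mod 7); the common zeros in that column are the intersection.
  x = 0: f ≡ 0 at y ∈ {0, 3}; g ≡ 0 at y ∈ {4}; common: ∅.
  x = 1: f ≡ 0 at y ∈ ∅; g ≡ 0 at y ∈ {6}; common: ∅.
  x = 2: f ≡ 0 at y ∈ {5, 6}; g ≡ 0 at y ∈ {1}; common: ∅.
  x = 3: f ≡ 0 at y ∈ ∅; g ≡ 0 at y ∈ {3}; common: ∅.
  x = 4: f ≡ 0 at y ∈ {1, 4}; g ≡ 0 at y ∈ {5}; common: ∅.
  x = 5: f ≡ 0 at y ∈ ∅; g ≡ 0 at y ∈ {0}; common: ∅.
  x = 6: f ≡ 0 at y ∈ ∅; g ≡ 0 at y ∈ {2}; common: ∅.
Collecting: common zeros = ∅, so the count is 0.
Comparison with the Bézout bound: 0 ≤ 2 = deg(f)·deg(g), as expected for curves with no common component (the affine F_7-count falls short of the bound because intersections may lie at infinity, over extension fields, or carry multiplicity).


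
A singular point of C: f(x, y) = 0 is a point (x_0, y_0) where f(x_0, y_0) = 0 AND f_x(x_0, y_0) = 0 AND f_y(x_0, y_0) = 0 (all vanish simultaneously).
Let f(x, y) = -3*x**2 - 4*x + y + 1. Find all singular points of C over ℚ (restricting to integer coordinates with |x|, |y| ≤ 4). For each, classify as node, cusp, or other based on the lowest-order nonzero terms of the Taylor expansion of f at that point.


No singular points in the scanned grid; C is smooth there.

Compute partial derivatives:
  f_x = -6*x - 4.
  f_y = 1.
f_y = 1 is a nonzero constant, so f_y never vanishes: no point (x, y) can satisfy f = f_x = f_y = 0. In particular no (x, y) ∈ {−4, ..., 4}² is singular; the curve is smooth.


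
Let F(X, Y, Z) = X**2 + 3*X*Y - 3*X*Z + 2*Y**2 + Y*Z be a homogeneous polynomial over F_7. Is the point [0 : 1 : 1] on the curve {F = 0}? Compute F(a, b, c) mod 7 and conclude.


F(0,1,1) ≡ 3 (mod 7); P is NOT on the curve.

Evaluate F(0, 1, 1) term-by-term (mod 7).
  X**2 ↦ 1·0·1·1 = 0
  3*X*Y ↦ 3·0·1·1 = 0
  -3*X*Z ↦ -3·0·1·1 = 0
  2*Y**2 ↦ 2·1·1·1 = 2
  Y*Z ↦ 1·1·1·1 = 1
Sum: F(0, 1, 1) = (0) + (0) + (0) + (2) + (1) = 3.
Reducing mod 7: 3 ≡ 3 (mod 7).
Since F(a, b, c) ≡ 3 ≠ 0 (mod 7), P does NOT lie on the curve.


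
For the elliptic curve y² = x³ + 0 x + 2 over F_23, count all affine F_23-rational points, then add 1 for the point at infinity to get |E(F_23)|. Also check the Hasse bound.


Affine points = {(0, 5), (0, 18), (1, 7), (1, 16), (3, 11), (3, 12), (5, 9), (5, 14), (7, 0), (8, 10), (8, 13), (9, 8), (9, 15), (10, 6), (10, 17), (14, 3), (14, 20), (16, 2), (16, 21), (17, 4), (17, 19), (22, 1), (22, 22)}; affine count = 23; |E(F_23)| = 24.

Discriminant check: Δ ∝ 4a³ + 27b² = 4·0³ + 27·2² = 4·0 + 27·4 ≡ 16 (mod 23). Nonzero ⇒ E is nonsingular.
For each x ∈ F_23, compute rhs = x³ + 0·x + 2 mod 23, then count y ∈ F_23 with y² ≡ rhs.
  x = 0: rhs = 2, matching y values: 5, 18 (2 points).
  x = 1: rhs = 3, matching y values: 7, 16 (2 points).
  x = 2: rhs = 10, matching y values: none (0 points).
  x = 3: rhs = 6, matching y values: 11, 12 (2 points).
  x = 4: rhs = 20, matching y values: none (0 points).
  x = 5: rhs = 12, matching y values: 9, 14 (2 points).
  x = 6: rhs = 11, matching y values: none (0 points).
  x = 7: rhs = 0, matching y values: 0 (1 points).
  x = 8: rhs = 8, matching y values: 10, 13 (2 points).
  x = 9: rhs = 18, matching y values: 8, 15 (2 points).
  x = 10: rhs = 13, matching y values: 6, 17 (2 points).
  x = 11: rhs = 22, matching y values: none (0 points).
  x = 12: rhs = 5, matching y values: none (0 points).
  x = 13: rhs = 14, matching y values: none (0 points).
  x = 14: rhs = 9, matching y values: 3, 20 (2 points).
  x = 15: rhs = 19, matching y values: none (0 points).
  x = 16: rhs = 4, matching y values: 2, 21 (2 points).
  x = 17: rhs = 16, matching y values: 4, 19 (2 points).
  x = 18: rhs = 15, matching y values: none (0 points).
  x = 19: rhs = 7, matching y values: none (0 points).
  x = 20: rhs = 21, matching y values: none (0 points).
  x = 21: rhs = 17, matching y values: none (0 points).
  x = 22: rhs = 1, matching y values: 1, 22 (2 points).
Total affine count: 23.
Full point count |E(F_23)| = 23 + 1 = 24.
Hasse bound: |24 − (23+1)| = |0| = 0 ≤ 2√23 ≈ 9.5917 ✓.


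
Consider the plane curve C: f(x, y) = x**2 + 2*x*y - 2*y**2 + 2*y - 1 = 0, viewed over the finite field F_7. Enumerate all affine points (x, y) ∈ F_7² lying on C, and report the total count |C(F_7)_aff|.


Affine F_7-points: {(1, 0), (1, 2), (2, 1), (2, 2), (3, 1), (3, 3), (5, 3), (6, 0)}; count = 8.

For each of the 49 pairs (x, y) ∈ F_7², evaluate f(x, y) mod 7. Record the zeros.
  x = 0: [0↦6, 1↦6, 2↦2, 3↦1, 4↦3, 5↦1, 6↦2]  zeros at y ∈ ∅
  x = 1: [0↦0, 1↦2, 2↦0, 3↦1, 4↦5, 5↦5, 6↦1]  zeros at y ∈ {0, 2}
  x = 2: [0↦3, 1↦0, 2↦0, 3↦3, 4↦2, 5↦4, 6↦2]  zeros at y ∈ {1, 2}
  x = 3: [0↦1, 1↦0, 2↦2, 3↦0, 4↦1, 5↦5, 6↦5]  zeros at y ∈ {1, 3}
  x = 4: [0↦1, 1↦2, 2↦6, 3↦6, 4↦2, 5↦1, 6↦3]  zeros at y ∈ ∅
  x = 5: [0↦3, 1↦6, 2↦5, 3↦0, 4↦5, 5↦6, 6↦3]  zeros at y ∈ {3}
  x = 6: [0↦0, 1↦5, 2↦6, 3↦3, 4↦3, 5↦6, 6↦5]  zeros at y ∈ {0}
Collecting zeros: affine points = {(1, 0), (1, 2), (2, 1), (2, 2), (3, 1), (3, 3), (5, 3), (6, 0)}.
Total count |C(F_7)_aff| = 8.


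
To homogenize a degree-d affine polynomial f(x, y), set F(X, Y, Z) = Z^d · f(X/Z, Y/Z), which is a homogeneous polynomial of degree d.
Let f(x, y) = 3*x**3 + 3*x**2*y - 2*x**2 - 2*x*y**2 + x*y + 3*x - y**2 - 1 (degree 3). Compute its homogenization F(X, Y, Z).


F(X, Y, Z) = 3*X**3 + 3*X**2*Y - 2*X**2*Z - 2*X*Y**2 + X*Y*Z + 3*X*Z**2 - Y**2*Z - Z**3

deg(f) = 3.
Substitute x = X/Z, y = Y/Z into f, then multiply by Z^3.
  monomial 3·x^3·y^0 ↦ 3·X^3·Y^0·Z^0.
  monomial 3·x^2·y^1 ↦ 3·X^2·Y^1·Z^0.
  monomial -2·x^2·y^0 ↦ -2·X^2·Y^0·Z^1.
  monomial -2·x^1·y^2 ↦ -2·X^1·Y^2·Z^0.
  monomial 1·x^1·y^1 ↦ 1·X^1·Y^1·Z^1.
  monomial 3·x^1·y^0 ↦ 3·X^1·Y^0·Z^2.
  monomial -1·x^0·y^2 ↦ -1·X^0·Y^2·Z^1.
  monomial -1·x^0·y^0 ↦ -1·X^0·Y^0·Z^3.
Collecting: F(X, Y, Z) = 3*X**3 + 3*X**2*Y - 2*X**2*Z - 2*X*Y**2 + X*Y*Z + 3*X*Z**2 - Y**2*Z - Z**3.


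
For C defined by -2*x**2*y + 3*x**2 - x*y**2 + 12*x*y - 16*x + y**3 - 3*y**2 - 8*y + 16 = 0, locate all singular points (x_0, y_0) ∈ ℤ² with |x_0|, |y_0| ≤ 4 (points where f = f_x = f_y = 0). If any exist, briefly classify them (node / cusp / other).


Singular points: {(2, 2)}; classification: node.

Compute partial derivatives:
  f_x = -4*x*y + 6*x - y**2 + 12*y - 16.
  f_y = -2*x**2 - 2*x*y + 12*x + 3*y**2 - 6*y - 8.
Scan x_0 ∈ {−4, ..., 4}. For each x_0, f_y(x_0, y) is a polynomial in y; find its integer roots y ∈ {−4, ..., 4}, then test f_x and f at those candidates.
  x = -4: f_y(-4, y) = 3*y**2 + 2*y - 88; no integer root y with |y| ≤ 4.
  x = -3: f_y(-3, y) = 3*y**2 - 62; no integer root y with |y| ≤ 4.
  x = -2: f_y(-2, y) = 3*y**2 - 2*y - 40; vanishes at y ∈ {4}. (-2, 4): f_x = 36 ≠ 0.
  x = -1: f_y(-1, y) = 3*y**2 - 4*y - 22; no integer root y with |y| ≤ 4.
  x = 0: f_y(0, y) = 3*y**2 - 6*y - 8; no integer root y with |y| ≤ 4.
  x = 1: f_y(1, y) = 3*y**2 - 8*y + 2; no integer root y with |y| ≤ 4.
  x = 2: f_y(2, y) = 3*y**2 - 10*y + 8; vanishes at y ∈ {2}. (2, 2): f_x = 0, f = 0 — SINGULAR.
  x = 3: f_y(3, y) = 3*y**2 - 12*y + 10; no integer root y with |y| ≤ 4.
  x = 4: f_y(4, y) = 3*y**2 - 14*y + 8; vanishes at y ∈ {4}. (4, 4): f_x = -24 ≠ 0.
Only singular point on the grid: (2, 2).
Classify: substitute x = 2 + u, y = 2 + v and expand: f = -2*u**2*v - u**2 - u*v**2 + v**3 + v**2.
No constant or linear terms (consistent with a singular point). Quadratic part: -u**2 + v**2. Cubic part: -2*u**2*v - u*v**2 + v**3.
The quadratic part v**2 - u**2 = (v − u)(v + u) splits into two distinct linear factors, so there are two distinct tangent lines y − 2 = ±(x − 2) — this is a node (ordinary double point).
Classification: node.


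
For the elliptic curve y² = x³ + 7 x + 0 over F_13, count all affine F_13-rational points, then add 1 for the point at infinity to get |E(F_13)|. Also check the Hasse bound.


Affine points = {(0, 0), (2, 3), (2, 10), (3, 3), (3, 10), (4, 1), (4, 12), (5, 2), (5, 11), (8, 3), (8, 10), (9, 5), (9, 8), (10, 2), (10, 11), (11, 2), (11, 11)}; affine count = 17; |E(F_13)| = 18.

Discriminant check: Δ ∝ 4a³ + 27b² = 4·7³ + 27·0² = 4·343 + 27·0 ≡ 7 (mod 13). Nonzero ⇒ E is nonsingular.
For each x ∈ F_13, compute rhs = x³ + 7·x + 0 mod 13, then count y ∈ F_13 with y² ≡ rhs.
  x = 0: rhs = 0, matching y values: 0 (1 points).
  x = 1: rhs = 8, matching y values: none (0 points).
  x = 2: rhs = 9, matching y values: 3, 10 (2 points).
  x = 3: rhs = 9, matching y values: 3, 10 (2 points).
  x = 4: rhs = 1, matching y values: 1, 12 (2 points).
  x = 5: rhs = 4, matching y values: 2, 11 (2 points).
  x = 6: rhs = 11, matching y values: none (0 points).
  x = 7: rhs = 2, matching y values: none (0 points).
  x = 8: rhs = 9, matching y values: 3, 10 (2 points).
  x = 9: rhs = 12, matching y values: 5, 8 (2 points).
  x = 10: rhs = 4, matching y values: 2, 11 (2 points).
  x = 11: rhs = 4, matching y values: 2, 11 (2 points).
  x = 12: rhs = 5, matching y values: none (0 points).
Total affine count: 17.
Full point count |E(F_13)| = 17 + 1 = 18.
Hasse bound: |18 − (13+1)| = |4| = 4 ≤ 2√13 ≈ 7.2111 ✓.


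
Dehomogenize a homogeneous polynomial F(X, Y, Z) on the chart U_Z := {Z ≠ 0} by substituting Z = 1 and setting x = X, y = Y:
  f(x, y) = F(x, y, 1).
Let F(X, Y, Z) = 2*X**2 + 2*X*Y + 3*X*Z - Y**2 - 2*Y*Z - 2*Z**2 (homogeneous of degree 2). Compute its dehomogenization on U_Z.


f(x, y) = 2*x**2 + 2*x*y + 3*x - y**2 - 2*y - 2

On U_Z we set Z = 1. Each monomial c·X^i·Y^j·Z^k in F becomes c·x^i·y^j·1^k = c·x^i·y^j.
Substituting Z = 1: F(X, Y, 1) = 2*x**2 + 2*x*y + 3*x - y**2 - 2*y - 2.
Note: deg(f) ≤ deg(F) = 2; strict inequality happens when F is divisible by Z (lost terms).


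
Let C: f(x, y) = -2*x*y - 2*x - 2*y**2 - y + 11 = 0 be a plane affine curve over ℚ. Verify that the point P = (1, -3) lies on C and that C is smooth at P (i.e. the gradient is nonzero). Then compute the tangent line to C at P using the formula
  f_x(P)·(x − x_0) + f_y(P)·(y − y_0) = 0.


Tangent line at P: 4*x + 9*y + 23 = 0.

Step 1: f(1, -3) = 0, so P lies on C.
Step 2: partial derivatives
  f_x(x, y) = -2*y - 2, f_y(x, y) = -2*x - 4*y - 1.
  f_x(P) = 4, f_y(P) = 9 (gradient nonzero, so P is smooth).
Step 3: tangent line at P: 4·(x − 1) + 9·(y − -3) = 0.
Expanding: 4*x + 9*y + 23 = 0.


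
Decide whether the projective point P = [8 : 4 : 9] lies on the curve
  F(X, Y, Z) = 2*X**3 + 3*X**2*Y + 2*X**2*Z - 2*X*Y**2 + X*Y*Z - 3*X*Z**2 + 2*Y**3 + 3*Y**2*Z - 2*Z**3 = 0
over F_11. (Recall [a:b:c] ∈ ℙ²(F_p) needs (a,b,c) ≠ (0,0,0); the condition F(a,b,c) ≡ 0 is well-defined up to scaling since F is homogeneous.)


F(8,4,9) ≡ 2 (mod 11); P is NOT on the curve.

Evaluate F(8, 4, 9) term-by-term (mod 11).
  2*X**3 ↦ 2·512·1·1 = 1024
  3*X**2*Y ↦ 3·64·4·1 = 768
  2*X**2*Z ↦ 2·64·1·9 = 1152
  -2*X*Y**2 ↦ -2·8·16·1 = -256
  X*Y*Z ↦ 1·8·4·9 = 288
  -3*X*Z**2 ↦ -3·8·1·81 = -1944
  2*Y**3 ↦ 2·1·64·1 = 128
  3*Y**2*Z ↦ 3·1·16·9 = 432
  -2*Z**3 ↦ -2·1·1·729 = -1458
Sum: F(8, 4, 9) = (1024) + (768) + (1152) + (-256) + (288) + (-1944) + (128) + (432) + (-1458) = 134.
Reducing mod 11: 134 ≡ 2 (mod 11).
Since F(a, b, c) ≡ 2 ≠ 0 (mod 11), P does NOT lie on the curve.


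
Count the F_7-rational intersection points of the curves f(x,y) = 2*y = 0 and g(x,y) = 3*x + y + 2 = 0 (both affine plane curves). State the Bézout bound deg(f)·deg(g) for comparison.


Common zeros: {(4, 0)}; count = 1; Bézout bound = 1.

deg(f) = 1, deg(g) = 1, so Bézout bound = 1.
Scan x ∈ F_7. For each x, list the y ∈ F_7 with f(x, y) ≡ 0 and those with g(x, y) ≡ 0 (mod 7); the common zeros in that column are the intersection.
  x = 0: f ≡ 0 at y ∈ {0}; g ≡ 0 at y ∈ {5}; common: ∅.
  x = 1: f ≡ 0 at y ∈ {0}; g ≡ 0 at y ∈ {2}; common: ∅.
  x = 2: f ≡ 0 at y ∈ {0}; g ≡ 0 at y ∈ {6}; common: ∅.
  x = 3: f ≡ 0 at y ∈ {0}; g ≡ 0 at y ∈ {3}; common: ∅.
  x = 4: f ≡ 0 at y ∈ {0}; g ≡ 0 at y ∈ {0}; common: {0}.
  x = 5: f ≡ 0 at y ∈ {0}; g ≡ 0 at y ∈ {4}; common: ∅.
  x = 6: f ≡ 0 at y ∈ {0}; g ≡ 0 at y ∈ {1}; common: ∅.
Collecting: common zeros = {(4, 0)}, so the count is 1.
Comparison with the Bézout bound: 1 ≤ 1 = deg(f)·deg(g), as expected for curves with no common component (the bound is attained).


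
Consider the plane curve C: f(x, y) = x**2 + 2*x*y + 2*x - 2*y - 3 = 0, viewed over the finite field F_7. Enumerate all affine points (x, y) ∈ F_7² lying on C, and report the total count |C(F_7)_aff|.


Affine F_7-points: {(0, 2), (1, 0), (1, 1), (1, 2), (1, 3), (1, 4), (1, 5), (1, 6), (2, 1), (3, 4), (4, 0), (5, 3), (6, 6)}; count = 13.

For each of the 49 pairs (x, y) ∈ F_7², evaluate f(x, y) mod 7. Record the zeros.
  x = 0: [0↦4, 1↦2, 2↦0, 3↦5, 4↦3, 5↦1, 6↦6]  zeros at y ∈ {2}
  x = 1: [0↦0, 1↦0, 2↦0, 3↦0, 4↦0, 5↦0, 6↦0]  zeros at y ∈ {0, 1, 2, 3, 4, 5, 6}
  x = 2: [0↦5, 1↦0, 2↦2, 3↦4, 4↦6, 5↦1, 6↦3]  zeros at y ∈ {1}
  x = 3: [0↦5, 1↦2, 2↦6, 3↦3, 4↦0, 5↦4, 6↦1]  zeros at y ∈ {4}
  x = 4: [0↦0, 1↦6, 2↦5, 3↦4, 4↦3, 5↦2, 6↦1]  zeros at y ∈ {0}
  x = 5: [0↦4, 1↦5, 2↦6, 3↦0, 4↦1, 5↦2, 6↦3]  zeros at y ∈ {3}
  x = 6: [0↦3, 1↦6, 2↦2, 3↦5, 4↦1, 5↦4, 6↦0]  zeros at y ∈ {6}
Collecting zeros: affine points = {(0, 2), (1, 0), (1, 1), (1, 2), (1, 3), (1, 4), (1, 5), (1, 6), (2, 1), (3, 4), (4, 0), (5, 3), (6, 6)}.
Total count |C(F_7)_aff| = 13.


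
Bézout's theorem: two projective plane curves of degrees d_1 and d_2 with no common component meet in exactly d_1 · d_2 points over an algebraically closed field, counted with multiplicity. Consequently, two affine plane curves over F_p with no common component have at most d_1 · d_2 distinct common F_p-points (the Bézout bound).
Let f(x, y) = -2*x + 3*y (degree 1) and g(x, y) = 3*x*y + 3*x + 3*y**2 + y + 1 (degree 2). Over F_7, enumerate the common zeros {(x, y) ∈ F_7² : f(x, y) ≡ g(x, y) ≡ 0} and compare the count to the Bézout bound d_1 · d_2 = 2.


Common zeros: {(3, 2), (5, 1)}; count = 2; Bézout bound = 2.

deg(f) = 1, deg(g) = 2, so Bézout bound = 2.
Scan x ∈ F_7. For each x, list the y ∈ F_7 with f(x, y) ≡ 0 and those with g(x, y) ≡ 0 (mod 7); the common zeros in that column are the intersection.
  x = 0: f ≡ 0 at y ∈ {0}; g ≡ 0 at y ∈ ∅; common: ∅.
  x = 1: f ≡ 0 at y ∈ {3}; g ≡ 0 at y ∈ ∅; common: ∅.
  x = 2: f ≡ 0 at y ∈ {6}; g ≡ 0 at y ∈ {0}; common: ∅.
  x = 3: f ≡ 0 at y ∈ {2}; g ≡ 0 at y ∈ {2, 4}; common: {2}.
  x = 4: f ≡ 0 at y ∈ {5}; g ≡ 0 at y ∈ ∅; common: ∅.
  x = 5: f ≡ 0 at y ∈ {1}; g ≡ 0 at y ∈ {1, 3}; common: {1}.
  x = 6: f ≡ 0 at y ∈ {4}; g ≡ 0 at y ∈ {5}; common: ∅.
Collecting: common zeros = {(3, 2), (5, 1)}, so the count is 2.
Comparison with the Bézout bound: 2 ≤ 2 = deg(f)·deg(g), as expected for curves with no common component (the bound is attained).


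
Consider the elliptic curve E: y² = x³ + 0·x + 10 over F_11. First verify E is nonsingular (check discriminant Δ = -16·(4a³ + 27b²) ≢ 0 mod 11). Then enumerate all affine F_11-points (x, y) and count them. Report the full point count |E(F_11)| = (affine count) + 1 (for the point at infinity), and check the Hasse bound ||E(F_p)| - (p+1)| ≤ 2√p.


Affine points = {(1, 0), (3, 2), (3, 9), (5, 5), (5, 6), (7, 1), (7, 10), (8, 4), (8, 7), (10, 3), (10, 8)}; affine count = 11; |E(F_11)| = 12.

Discriminant check: Δ ∝ 4a³ + 27b² = 4·0³ + 27·10² = 4·0 + 27·100 ≡ 5 (mod 11). Nonzero ⇒ E is nonsingular.
For each x ∈ F_11, compute rhs = x³ + 0·x + 10 mod 11, then count y ∈ F_11 with y² ≡ rhs.
  x = 0: rhs = 10, matching y values: none (0 points).
  x = 1: rhs = 0, matching y values: 0 (1 points).
  x = 2: rhs = 7, matching y values: none (0 points).
  x = 3: rhs = 4, matching y values: 2, 9 (2 points).
  x = 4: rhs = 8, matching y values: none (0 points).
  x = 5: rhs = 3, matching y values: 5, 6 (2 points).
  x = 6: rhs = 6, matching y values: none (0 points).
  x = 7: rhs = 1, matching y values: 1, 10 (2 points).
  x = 8: rhs = 5, matching y values: 4, 7 (2 points).
  x = 9: rhs = 2, matching y values: none (0 points).
  x = 10: rhs = 9, matching y values: 3, 8 (2 points).
Total affine count: 11.
Full point count |E(F_11)| = 11 + 1 = 12.
Hasse bound: |12 − (11+1)| = |0| = 0 ≤ 2√11 ≈ 6.6332 ✓.


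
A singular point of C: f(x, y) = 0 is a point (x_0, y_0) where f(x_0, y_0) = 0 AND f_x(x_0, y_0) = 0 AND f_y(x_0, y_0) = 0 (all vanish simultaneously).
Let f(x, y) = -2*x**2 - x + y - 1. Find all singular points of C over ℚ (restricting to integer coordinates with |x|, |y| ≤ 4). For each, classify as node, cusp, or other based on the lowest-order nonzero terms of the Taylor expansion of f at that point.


No singular points in the scanned grid; C is smooth there.

Compute partial derivatives:
  f_x = -4*x - 1.
  f_y = 1.
f_y = 1 is a nonzero constant, so f_y never vanishes: no point (x, y) can satisfy f = f_x = f_y = 0. In particular no (x, y) ∈ {−4, ..., 4}² is singular; the curve is smooth.


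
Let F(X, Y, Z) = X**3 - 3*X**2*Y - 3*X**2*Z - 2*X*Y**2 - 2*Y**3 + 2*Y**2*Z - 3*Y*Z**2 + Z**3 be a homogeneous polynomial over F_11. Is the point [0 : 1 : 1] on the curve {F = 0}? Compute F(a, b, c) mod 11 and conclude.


F(0,1,1) ≡ 9 (mod 11); P is NOT on the curve.

Evaluate F(0, 1, 1) term-by-term (mod 11).
  X**3 ↦ 1·0·1·1 = 0
  -3*X**2*Y ↦ -3·0·1·1 = 0
  -3*X**2*Z ↦ -3·0·1·1 = 0
  -2*X*Y**2 ↦ -2·0·1·1 = 0
  -2*Y**3 ↦ -2·1·1·1 = -2
  2*Y**2*Z ↦ 2·1·1·1 = 2
  -3*Y*Z**2 ↦ -3·1·1·1 = -3
  Z**3 ↦ 1·1·1·1 = 1
Sum: F(0, 1, 1) = (0) + (0) + (0) + (0) + (-2) + (2) + (-3) + (1) = -2.
Reducing mod 11: -2 ≡ 9 (mod 11).
Since F(a, b, c) ≡ 9 ≠ 0 (mod 11), P does NOT lie on the curve.


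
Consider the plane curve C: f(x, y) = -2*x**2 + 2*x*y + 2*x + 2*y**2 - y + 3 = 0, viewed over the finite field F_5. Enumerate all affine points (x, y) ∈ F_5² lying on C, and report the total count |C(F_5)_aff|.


Affine F_5-points: ∅; count = 0.

For each of the 25 pairs (x, y) ∈ F_5², evaluate f(x, y) mod 5. Record the zeros.
  x = 0: [0↦3, 1↦4, 2↦4, 3↦3, 4↦1]  zeros at y ∈ ∅
  x = 1: [0↦3, 1↦1, 2↦3, 3↦4, 4↦4]  zeros at y ∈ ∅
  x = 2: [0↦4, 1↦4, 2↦3, 3↦1, 4↦3]  zeros at y ∈ ∅
  x = 3: [0↦1, 1↦3, 2↦4, 3↦4, 4↦3]  zeros at y ∈ ∅
  x = 4: [0↦4, 1↦3, 2↦1, 3↦3, 4↦4]  zeros at y ∈ ∅
Collecting zeros: affine points = ∅.
Total count |C(F_5)_aff| = 0.


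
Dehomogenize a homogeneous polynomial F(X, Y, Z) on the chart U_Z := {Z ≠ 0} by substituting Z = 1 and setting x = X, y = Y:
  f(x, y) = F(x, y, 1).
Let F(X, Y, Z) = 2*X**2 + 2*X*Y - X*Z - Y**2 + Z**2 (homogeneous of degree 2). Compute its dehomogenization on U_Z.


f(x, y) = 2*x**2 + 2*x*y - x - y**2 + 1

On U_Z we set Z = 1. Each monomial c·X^i·Y^j·Z^k in F becomes c·x^i·y^j·1^k = c·x^i·y^j.
Substituting Z = 1: F(X, Y, 1) = 2*x**2 + 2*x*y - x - y**2 + 1.
Note: deg(f) ≤ deg(F) = 2; strict inequality happens when F is divisible by Z (lost terms).


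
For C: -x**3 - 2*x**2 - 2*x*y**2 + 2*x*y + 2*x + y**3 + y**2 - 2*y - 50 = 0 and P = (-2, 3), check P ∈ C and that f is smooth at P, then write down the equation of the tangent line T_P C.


Tangent line at P: -14*x + 51*y - 181 = 0.

Step 1: f(-2, 3) = 0, so P lies on C.
Step 2: partial derivatives
  f_x(x, y) = -3*x**2 - 4*x - 2*y**2 + 2*y + 2, f_y(x, y) = -4*x*y + 2*x + 3*y**2 + 2*y - 2.
  f_x(P) = -14, f_y(P) = 51 (gradient nonzero, so P is smooth).
Step 3: tangent line at P: -14·(x − -2) + 51·(y − 3) = 0.
Expanding: -14*x + 51*y - 181 = 0.


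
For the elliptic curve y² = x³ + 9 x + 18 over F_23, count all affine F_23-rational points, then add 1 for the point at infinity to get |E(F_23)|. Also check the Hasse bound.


Affine points = {(0, 8), (0, 15), (3, 7), (3, 16), (4, 7), (4, 16), (5, 2), (5, 21), (6, 9), (6, 14), (8, 2), (8, 21), (9, 0), (10, 2), (10, 21), (13, 3), (13, 20), (14, 6), (14, 17), (15, 3), (15, 20), (16, 7), (16, 16), (17, 1), (17, 22), (18, 3), (18, 20), (22, 10), (22, 13)}; affine count = 29; |E(F_23)| = 30.

Discriminant check: Δ ∝ 4a³ + 27b² = 4·9³ + 27·18² = 4·729 + 27·324 ≡ 3 (mod 23). Nonzero ⇒ E is nonsingular.
For each x ∈ F_23, compute rhs = x³ + 9·x + 18 mod 23, then count y ∈ F_23 with y² ≡ rhs.
  x = 0: rhs = 18, matching y values: 8, 15 (2 points).
  x = 1: rhs = 5, matching y values: none (0 points).
  x = 2: rhs = 21, matching y values: none (0 points).
  x = 3: rhs = 3, matching y values: 7, 16 (2 points).
  x = 4: rhs = 3, matching y values: 7, 16 (2 points).
  x = 5: rhs = 4, matching y values: 2, 21 (2 points).
  x = 6: rhs = 12, matching y values: 9, 14 (2 points).
  x = 7: rhs = 10, matching y values: none (0 points).
  x = 8: rhs = 4, matching y values: 2, 21 (2 points).
  x = 9: rhs = 0, matching y values: 0 (1 points).
  x = 10: rhs = 4, matching y values: 2, 21 (2 points).
  x = 11: rhs = 22, matching y values: none (0 points).
  x = 12: rhs = 14, matching y values: none (0 points).
  x = 13: rhs = 9, matching y values: 3, 20 (2 points).
  x = 14: rhs = 13, matching y values: 6, 17 (2 points).
  x = 15: rhs = 9, matching y values: 3, 20 (2 points).
  x = 16: rhs = 3, matching y values: 7, 16 (2 points).
  x = 17: rhs = 1, matching y values: 1, 22 (2 points).
  x = 18: rhs = 9, matching y values: 3, 20 (2 points).
  x = 19: rhs = 10, matching y values: none (0 points).
  x = 20: rhs = 10, matching y values: none (0 points).
  x = 21: rhs = 15, matching y values: none (0 points).
  x = 22: rhs = 8, matching y values: 10, 13 (2 points).
Total affine count: 29.
Full point count |E(F_23)| = 29 + 1 = 30.
Hasse bound: |30 − (23+1)| = |6| = 6 ≤ 2√23 ≈ 9.5917 ✓.


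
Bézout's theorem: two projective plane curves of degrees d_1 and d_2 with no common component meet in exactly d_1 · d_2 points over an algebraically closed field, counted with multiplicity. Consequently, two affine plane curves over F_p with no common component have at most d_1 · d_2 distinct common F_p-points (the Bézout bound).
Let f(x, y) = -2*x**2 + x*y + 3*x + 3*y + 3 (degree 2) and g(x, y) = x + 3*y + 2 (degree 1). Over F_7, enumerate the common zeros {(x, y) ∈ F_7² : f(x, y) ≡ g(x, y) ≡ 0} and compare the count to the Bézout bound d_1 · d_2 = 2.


Common zeros: {(1, 6)}; count = 1; Bézout bound = 2.

deg(f) = 2, deg(g) = 1, so Bézout bound = 2.
Scan x ∈ F_7. For each x, list the y ∈ F_7 with f(x, y) ≡ 0 and those with g(x, y) ≡ 0 (mod 7); the common zeros in that column are the intersection.
  x = 0: f ≡ 0 at y ∈ {6}; g ≡ 0 at y ∈ {4}; common: ∅.
  x = 1: f ≡ 0 at y ∈ {6}; g ≡ 0 at y ∈ {6}; common: {6}.
  x = 2: f ≡ 0 at y ∈ {4}; g ≡ 0 at y ∈ {1}; common: ∅.
  x = 3: f ≡ 0 at y ∈ {1}; g ≡ 0 at y ∈ {3}; common: ∅.
  x = 4: f ≡ 0 at y ∈ ∅; g ≡ 0 at y ∈ {5}; common: ∅.
  x = 5: f ≡ 0 at y ∈ {4}; g ≡ 0 at y ∈ {0}; common: ∅.
  x = 6: f ≡ 0 at y ∈ {1}; g ≡ 0 at y ∈ {2}; common: ∅.
Collecting: common zeros = {(1, 6)}, so the count is 1.
Comparison with the Bézout bound: 1 ≤ 2 = deg(f)·deg(g), as expected for curves with no common component (the affine F_7-count falls short of the bound because intersections may lie at infinity, over extension fields, or carry multiplicity).


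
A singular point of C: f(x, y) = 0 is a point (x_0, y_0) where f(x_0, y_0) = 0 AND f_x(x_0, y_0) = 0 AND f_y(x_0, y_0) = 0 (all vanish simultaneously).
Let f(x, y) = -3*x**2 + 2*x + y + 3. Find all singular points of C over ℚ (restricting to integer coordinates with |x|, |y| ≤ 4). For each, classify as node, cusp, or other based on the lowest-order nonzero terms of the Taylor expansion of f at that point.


No singular points in the scanned grid; C is smooth there.

Compute partial derivatives:
  f_x = 2 - 6*x.
  f_y = 1.
f_y = 1 is a nonzero constant, so f_y never vanishes: no point (x, y) can satisfy f = f_x = f_y = 0. In particular no (x, y) ∈ {−4, ..., 4}² is singular; the curve is smooth.


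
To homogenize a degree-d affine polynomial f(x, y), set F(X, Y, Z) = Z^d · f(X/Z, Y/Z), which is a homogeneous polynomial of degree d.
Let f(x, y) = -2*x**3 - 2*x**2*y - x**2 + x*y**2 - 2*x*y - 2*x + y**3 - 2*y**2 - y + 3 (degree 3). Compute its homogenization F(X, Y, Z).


F(X, Y, Z) = -2*X**3 - 2*X**2*Y - X**2*Z + X*Y**2 - 2*X*Y*Z - 2*X*Z**2 + Y**3 - 2*Y**2*Z - Y*Z**2 + 3*Z**3

deg(f) = 3.
Substitute x = X/Z, y = Y/Z into f, then multiply by Z^3.
  monomial -2·x^3·y^0 ↦ -2·X^3·Y^0·Z^0.
  monomial -2·x^2·y^1 ↦ -2·X^2·Y^1·Z^0.
  monomial -1·x^2·y^0 ↦ -1·X^2·Y^0·Z^1.
  monomial 1·x^1·y^2 ↦ 1·X^1·Y^2·Z^0.
  monomial -2·x^1·y^1 ↦ -2·X^1·Y^1·Z^1.
  monomial -2·x^1·y^0 ↦ -2·X^1·Y^0·Z^2.
  monomial 1·x^0·y^3 ↦ 1·X^0·Y^3·Z^0.
  monomial -2·x^0·y^2 ↦ -2·X^0·Y^2·Z^1.
  monomial -1·x^0·y^1 ↦ -1·X^0·Y^1·Z^2.
  monomial 3·x^0·y^0 ↦ 3·X^0·Y^0·Z^3.
Collecting: F(X, Y, Z) = -2*X**3 - 2*X**2*Y - X**2*Z + X*Y**2 - 2*X*Y*Z - 2*X*Z**2 + Y**3 - 2*Y**2*Z - Y*Z**2 + 3*Z**3.
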